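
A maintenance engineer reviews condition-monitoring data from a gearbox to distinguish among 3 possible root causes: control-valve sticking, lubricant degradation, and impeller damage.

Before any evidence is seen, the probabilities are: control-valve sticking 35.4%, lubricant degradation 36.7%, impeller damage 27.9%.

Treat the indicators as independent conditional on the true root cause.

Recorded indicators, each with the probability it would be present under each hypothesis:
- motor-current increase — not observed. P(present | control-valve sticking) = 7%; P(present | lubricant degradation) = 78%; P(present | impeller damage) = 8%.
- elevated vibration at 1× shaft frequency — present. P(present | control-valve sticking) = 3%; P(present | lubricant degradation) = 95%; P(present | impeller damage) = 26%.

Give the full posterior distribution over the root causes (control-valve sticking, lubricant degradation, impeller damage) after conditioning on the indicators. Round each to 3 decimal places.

0.064, 0.500, 0.435

By Bayes' rule with conditional independence, the unnormalized weight for each hypothesis is prior × ∏ likelihoods (using 1 − P(present | H) for each absent indicator):
  control-valve sticking: 0.354 × (1 − 0.07) × 0.03 = 0.0098766
  lubricant degradation: 0.367 × (1 − 0.78) × 0.95 = 0.076703
  impeller damage: 0.279 × (1 − 0.08) × 0.26 = 0.066737
Marginal likelihood of the evidence = 0.15332.
P(control-valve sticking | evidence) = 0.0098766 / 0.15332 ≈ 0.064
P(lubricant degradation | evidence) = 0.076703 / 0.15332 ≈ 0.500
P(impeller damage | evidence) = 0.066737 / 0.15332 ≈ 0.435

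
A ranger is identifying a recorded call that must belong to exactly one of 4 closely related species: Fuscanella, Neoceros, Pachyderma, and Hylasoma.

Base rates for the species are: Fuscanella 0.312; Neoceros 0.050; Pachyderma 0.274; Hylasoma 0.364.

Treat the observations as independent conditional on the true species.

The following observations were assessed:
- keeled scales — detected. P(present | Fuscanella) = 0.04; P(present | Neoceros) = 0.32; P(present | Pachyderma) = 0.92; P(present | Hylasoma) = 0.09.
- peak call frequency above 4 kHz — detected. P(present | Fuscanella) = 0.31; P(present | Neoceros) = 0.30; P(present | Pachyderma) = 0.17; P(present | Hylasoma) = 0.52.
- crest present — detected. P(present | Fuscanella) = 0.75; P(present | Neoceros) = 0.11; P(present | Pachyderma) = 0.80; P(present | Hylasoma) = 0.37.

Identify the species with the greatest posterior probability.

Pachyderma

By Bayes' rule with conditional independence, the unnormalized weight for each hypothesis is prior × ∏ likelihoods:
  Fuscanella: 0.312 × 0.04 × 0.31 × 0.75 = 0.0029016
  Neoceros: 0.050 × 0.32 × 0.30 × 0.11 = 0.000528
  Pachyderma: 0.274 × 0.92 × 0.17 × 0.80 = 0.034283
  Hylasoma: 0.364 × 0.09 × 0.52 × 0.37 = 0.006303
Normalizing constant Z = 0.0029016 + 0.000528 + 0.034283 + 0.006303 = 0.044016.
P(Fuscanella | evidence) ≈ 0.0029016 / 0.044016 ≈ 0.066
P(Neoceros | evidence) ≈ 0.000528 / 0.044016 ≈ 0.012
P(Pachyderma | evidence) ≈ 0.034283 / 0.044016 ≈ 0.779
P(Hylasoma | evidence) ≈ 0.006303 / 0.044016 ≈ 0.143
The largest is 0.779, so Pachyderma is most probable.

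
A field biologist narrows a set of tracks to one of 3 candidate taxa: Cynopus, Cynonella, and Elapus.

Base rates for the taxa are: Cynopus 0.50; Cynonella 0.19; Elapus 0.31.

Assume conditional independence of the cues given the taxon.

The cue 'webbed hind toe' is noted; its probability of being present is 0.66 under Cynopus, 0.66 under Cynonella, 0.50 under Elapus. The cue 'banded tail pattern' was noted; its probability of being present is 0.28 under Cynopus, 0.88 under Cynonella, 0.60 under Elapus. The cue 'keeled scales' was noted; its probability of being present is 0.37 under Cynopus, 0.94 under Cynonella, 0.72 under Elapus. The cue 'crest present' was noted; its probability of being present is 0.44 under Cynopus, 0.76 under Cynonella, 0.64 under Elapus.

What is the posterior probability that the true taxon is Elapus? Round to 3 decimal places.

For each hypothesis, the unnormalized posterior weight is prior × product of the cue likelihoods:
  Cynopus: 0.50 × 0.66 × 0.28 × 0.37 × 0.44 = 0.015043
  Cynonella: 0.19 × 0.66 × 0.88 × 0.94 × 0.76 = 0.078835
  Elapus: 0.31 × 0.50 × 0.60 × 0.72 × 0.64 = 0.042854
The unnormalized weights sum to 0.13673.
P(Elapus | evidence) = 0.042854 / 0.13673 ≈ 0.313.

0.313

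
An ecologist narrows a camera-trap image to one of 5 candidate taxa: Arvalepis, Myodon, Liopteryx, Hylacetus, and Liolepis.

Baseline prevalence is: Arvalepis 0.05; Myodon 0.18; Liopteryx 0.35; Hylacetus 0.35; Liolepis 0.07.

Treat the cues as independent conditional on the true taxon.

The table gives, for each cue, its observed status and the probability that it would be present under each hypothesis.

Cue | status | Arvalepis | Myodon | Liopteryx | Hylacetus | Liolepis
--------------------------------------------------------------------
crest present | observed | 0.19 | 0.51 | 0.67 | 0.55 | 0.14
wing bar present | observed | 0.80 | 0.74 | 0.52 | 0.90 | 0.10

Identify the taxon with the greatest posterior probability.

By Bayes' rule with conditional independence, the unnormalized weight for each hypothesis is prior × ∏ likelihoods:
  Arvalepis: 0.05 × 0.19 × 0.80 = 0.0076
  Myodon: 0.18 × 0.51 × 0.74 = 0.067932
  Liopteryx: 0.35 × 0.67 × 0.52 = 0.12194
  Hylacetus: 0.35 × 0.55 × 0.90 = 0.17325
  Liolepis: 0.07 × 0.14 × 0.10 = 0.00098
Marginal likelihood of the evidence = 0.3717.
P(Arvalepis | evidence) ≈ 0.0076 / 0.3717 ≈ 0.020
P(Myodon | evidence) ≈ 0.067932 / 0.3717 ≈ 0.183
P(Liopteryx | evidence) ≈ 0.12194 / 0.3717 ≈ 0.328
P(Hylacetus | evidence) ≈ 0.17325 / 0.3717 ≈ 0.466
P(Liolepis | evidence) ≈ 0.00098 / 0.3717 ≈ 0.003
The largest is 0.466, so Hylacetus is most probable.

Hylacetus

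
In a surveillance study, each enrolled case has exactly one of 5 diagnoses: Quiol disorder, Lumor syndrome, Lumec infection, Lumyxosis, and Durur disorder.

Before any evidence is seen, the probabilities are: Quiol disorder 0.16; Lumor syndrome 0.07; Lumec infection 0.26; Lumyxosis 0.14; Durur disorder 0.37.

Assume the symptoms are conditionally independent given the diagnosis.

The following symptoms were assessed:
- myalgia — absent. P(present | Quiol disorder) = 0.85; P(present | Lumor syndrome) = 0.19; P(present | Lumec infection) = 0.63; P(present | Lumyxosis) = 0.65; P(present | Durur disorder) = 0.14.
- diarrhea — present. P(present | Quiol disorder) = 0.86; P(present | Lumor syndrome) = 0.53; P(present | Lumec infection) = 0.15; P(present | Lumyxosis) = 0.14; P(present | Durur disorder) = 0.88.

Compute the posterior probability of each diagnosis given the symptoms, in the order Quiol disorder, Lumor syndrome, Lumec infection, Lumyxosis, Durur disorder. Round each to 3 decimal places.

By Bayes' rule with conditional independence, the unnormalized weight for each hypothesis is prior × ∏ likelihoods (using 1 − P(present | H) for each absent symptom):
  Quiol disorder: 0.16 × (1 − 0.85) × 0.86 = 0.02064
  Lumor syndrome: 0.07 × (1 − 0.19) × 0.53 = 0.030051
  Lumec infection: 0.26 × (1 − 0.63) × 0.15 = 0.01443
  Lumyxosis: 0.14 × (1 − 0.65) × 0.14 = 0.00686
  Durur disorder: 0.37 × (1 − 0.14) × 0.88 = 0.28002
The unnormalized weights sum to 0.352.
P(Quiol disorder | evidence) = 0.02064 / 0.352 ≈ 0.059
P(Lumor syndrome | evidence) = 0.030051 / 0.352 ≈ 0.085
P(Lumec infection | evidence) = 0.01443 / 0.352 ≈ 0.041
P(Lumyxosis | evidence) = 0.00686 / 0.352 ≈ 0.019
P(Durur disorder | evidence) = 0.28002 / 0.352 ≈ 0.796

0.059, 0.085, 0.041, 0.019, 0.796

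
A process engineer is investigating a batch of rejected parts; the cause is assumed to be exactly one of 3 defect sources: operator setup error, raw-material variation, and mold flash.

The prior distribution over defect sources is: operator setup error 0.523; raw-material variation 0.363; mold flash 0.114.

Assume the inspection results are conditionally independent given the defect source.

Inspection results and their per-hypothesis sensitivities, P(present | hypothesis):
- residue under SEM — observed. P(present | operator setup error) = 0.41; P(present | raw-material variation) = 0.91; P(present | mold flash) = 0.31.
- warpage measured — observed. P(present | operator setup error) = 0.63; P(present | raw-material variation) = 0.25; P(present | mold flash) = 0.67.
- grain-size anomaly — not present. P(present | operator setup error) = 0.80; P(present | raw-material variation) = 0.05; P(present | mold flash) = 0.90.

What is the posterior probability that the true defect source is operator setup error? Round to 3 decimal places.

Multiply each prior by the joint likelihood of the inspection result pattern (using 1 − P(present | H) for each absent inspection result):
  operator setup error: 0.523 × 0.41 × 0.63 × (1 − 0.80) = 0.027018
  raw-material variation: 0.363 × 0.91 × 0.25 × (1 − 0.05) = 0.078453
  mold flash: 0.114 × 0.31 × 0.67 × (1 − 0.90) = 0.0023678
Normalizing constant Z = 0.027018 + 0.078453 + 0.0023678 = 0.10784.
P(operator setup error | evidence) = 0.027018 / 0.10784 ≈ 0.251.

0.251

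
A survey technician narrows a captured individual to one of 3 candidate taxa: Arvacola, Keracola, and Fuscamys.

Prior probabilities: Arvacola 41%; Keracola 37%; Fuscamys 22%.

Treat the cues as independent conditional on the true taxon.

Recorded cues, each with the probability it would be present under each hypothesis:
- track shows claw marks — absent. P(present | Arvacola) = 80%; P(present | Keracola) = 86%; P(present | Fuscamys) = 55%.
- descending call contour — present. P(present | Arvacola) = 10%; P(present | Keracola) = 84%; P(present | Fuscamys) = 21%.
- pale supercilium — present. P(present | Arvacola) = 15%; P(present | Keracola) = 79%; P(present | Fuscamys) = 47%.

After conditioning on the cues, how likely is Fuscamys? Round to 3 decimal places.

By Bayes' rule with conditional independence, the unnormalized weight for each hypothesis is prior × ∏ likelihoods (using 1 − P(present | H) for each absent cue):
  Arvacola: 0.41 × (1 − 0.80) × 0.10 × 0.15 = 0.00123
  Keracola: 0.37 × (1 − 0.86) × 0.84 × 0.79 = 0.034374
  Fuscamys: 0.22 × (1 − 0.55) × 0.21 × 0.47 = 0.0097713
The unnormalized weights sum to 0.045376.
P(Fuscamys | evidence) = 0.0097713 / 0.045376 ≈ 0.215.

0.215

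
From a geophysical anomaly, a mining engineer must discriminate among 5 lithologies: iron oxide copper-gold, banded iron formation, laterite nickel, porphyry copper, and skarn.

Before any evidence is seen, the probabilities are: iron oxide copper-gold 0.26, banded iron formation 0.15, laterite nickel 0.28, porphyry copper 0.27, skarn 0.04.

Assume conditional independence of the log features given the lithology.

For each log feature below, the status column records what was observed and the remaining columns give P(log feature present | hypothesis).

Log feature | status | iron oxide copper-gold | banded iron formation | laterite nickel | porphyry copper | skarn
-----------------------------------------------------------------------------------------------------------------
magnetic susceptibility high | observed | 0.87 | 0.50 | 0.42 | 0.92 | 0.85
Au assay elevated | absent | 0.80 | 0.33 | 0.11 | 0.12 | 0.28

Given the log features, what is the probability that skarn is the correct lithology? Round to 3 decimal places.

For each hypothesis, the unnormalized posterior weight is prior × product of the log feature likelihoods (using 1 − P(present | H) for each absent log feature):
  iron oxide copper-gold: 0.26 × 0.87 × (1 − 0.80) = 0.04524
  banded iron formation: 0.15 × 0.50 × (1 − 0.33) = 0.05025
  laterite nickel: 0.28 × 0.42 × (1 − 0.11) = 0.10466
  porphyry copper: 0.27 × 0.92 × (1 − 0.12) = 0.21859
  skarn: 0.04 × 0.85 × (1 − 0.28) = 0.02448
Normalizing constant Z = 0.04524 + 0.05025 + 0.10466 + 0.21859 + 0.02448 = 0.44323.
P(skarn | evidence) = 0.02448 / 0.44323 ≈ 0.055.

0.055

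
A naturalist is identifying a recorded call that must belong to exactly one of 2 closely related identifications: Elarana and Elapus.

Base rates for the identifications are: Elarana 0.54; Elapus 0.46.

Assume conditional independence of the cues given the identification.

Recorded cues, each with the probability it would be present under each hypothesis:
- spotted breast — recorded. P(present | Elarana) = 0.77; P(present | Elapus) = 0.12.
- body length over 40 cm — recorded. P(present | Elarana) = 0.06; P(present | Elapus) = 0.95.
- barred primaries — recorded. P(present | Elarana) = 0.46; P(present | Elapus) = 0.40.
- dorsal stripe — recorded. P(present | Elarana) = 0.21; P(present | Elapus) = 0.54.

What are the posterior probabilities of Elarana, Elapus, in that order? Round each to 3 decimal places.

0.175, 0.825

By Bayes' rule with conditional independence, the unnormalized weight for each hypothesis is prior × ∏ likelihoods:
  Elarana: 0.54 × 0.77 × 0.06 × 0.46 × 0.21 = 0.00241
  Elapus: 0.46 × 0.12 × 0.95 × 0.40 × 0.54 = 0.011327
The unnormalized weights sum to 0.013737.
P(Elarana | evidence) = 0.00241 / 0.013737 ≈ 0.175
P(Elapus | evidence) = 0.011327 / 0.013737 ≈ 0.825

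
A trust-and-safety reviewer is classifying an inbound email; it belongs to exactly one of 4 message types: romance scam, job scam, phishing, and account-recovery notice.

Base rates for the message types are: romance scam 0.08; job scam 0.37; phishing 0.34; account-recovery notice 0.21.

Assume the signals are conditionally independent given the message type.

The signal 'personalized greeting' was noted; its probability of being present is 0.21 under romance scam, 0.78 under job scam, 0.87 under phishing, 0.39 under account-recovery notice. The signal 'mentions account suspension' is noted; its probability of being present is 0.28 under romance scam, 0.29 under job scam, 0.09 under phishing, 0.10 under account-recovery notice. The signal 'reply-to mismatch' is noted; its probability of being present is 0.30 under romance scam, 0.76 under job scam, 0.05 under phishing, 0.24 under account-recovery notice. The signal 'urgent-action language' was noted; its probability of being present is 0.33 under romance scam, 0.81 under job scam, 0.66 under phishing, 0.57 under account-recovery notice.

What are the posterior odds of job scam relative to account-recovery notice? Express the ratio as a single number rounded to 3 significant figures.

The normalizing constant cancels in an odds ratio, so compute prior × likelihood for the two hypotheses only:
  job scam: 0.37 × 0.78 × 0.29 × 0.76 × 0.81 = 0.051522
  account-recovery notice: 0.21 × 0.39 × 0.10 × 0.24 × 0.57 = 0.0011204
Odds(job scam : account-recovery notice) = 0.051522 / 0.0011204 ≈ 46.0.

46.0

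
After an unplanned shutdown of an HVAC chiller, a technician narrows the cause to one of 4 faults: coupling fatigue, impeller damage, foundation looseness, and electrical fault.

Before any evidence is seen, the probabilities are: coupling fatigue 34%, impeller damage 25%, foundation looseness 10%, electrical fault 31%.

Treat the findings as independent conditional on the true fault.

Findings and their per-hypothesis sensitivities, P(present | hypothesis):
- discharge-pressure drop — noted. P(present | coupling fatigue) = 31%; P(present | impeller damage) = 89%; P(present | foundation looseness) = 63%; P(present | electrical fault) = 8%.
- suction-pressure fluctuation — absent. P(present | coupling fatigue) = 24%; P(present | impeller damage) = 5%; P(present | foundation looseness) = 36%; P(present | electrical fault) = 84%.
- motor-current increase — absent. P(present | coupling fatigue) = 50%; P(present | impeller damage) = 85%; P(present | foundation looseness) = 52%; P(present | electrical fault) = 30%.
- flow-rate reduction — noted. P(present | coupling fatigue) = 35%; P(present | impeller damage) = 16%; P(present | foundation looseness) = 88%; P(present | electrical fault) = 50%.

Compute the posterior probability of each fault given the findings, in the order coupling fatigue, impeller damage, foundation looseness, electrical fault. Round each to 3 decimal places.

By Bayes' rule with conditional independence, the unnormalized weight for each hypothesis is prior × ∏ likelihoods (using 1 − P(present | H) for each absent finding):
  coupling fatigue: 0.34 × 0.31 × (1 − 0.24) × (1 − 0.50) × 0.35 = 0.014018
  impeller damage: 0.25 × 0.89 × (1 − 0.05) × (1 − 0.85) × 0.16 = 0.005073
  foundation looseness: 0.10 × 0.63 × (1 − 0.36) × (1 − 0.52) × 0.88 = 0.017031
  electrical fault: 0.31 × 0.08 × (1 − 0.84) × (1 − 0.30) × 0.50 = 0.0013888
The unnormalized weights sum to 0.037511.
P(coupling fatigue | evidence) = 0.014018 / 0.037511 ≈ 0.374
P(impeller damage | evidence) = 0.005073 / 0.037511 ≈ 0.135
P(foundation looseness | evidence) = 0.017031 / 0.037511 ≈ 0.454
P(electrical fault | evidence) = 0.0013888 / 0.037511 ≈ 0.037

0.374, 0.135, 0.454, 0.037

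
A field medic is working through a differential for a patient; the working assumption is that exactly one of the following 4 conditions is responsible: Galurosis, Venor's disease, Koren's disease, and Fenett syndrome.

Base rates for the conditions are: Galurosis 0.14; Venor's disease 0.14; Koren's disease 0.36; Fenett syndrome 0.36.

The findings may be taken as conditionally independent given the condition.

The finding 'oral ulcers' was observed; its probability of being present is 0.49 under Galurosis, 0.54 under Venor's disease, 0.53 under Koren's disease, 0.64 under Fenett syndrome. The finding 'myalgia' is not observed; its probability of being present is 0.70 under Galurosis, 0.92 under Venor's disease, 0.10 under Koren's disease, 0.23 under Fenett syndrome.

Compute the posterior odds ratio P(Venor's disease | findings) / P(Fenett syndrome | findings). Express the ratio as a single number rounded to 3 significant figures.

The normalizing constant cancels in an odds ratio, so compute prior × likelihood for the two hypotheses only (using 1 − P(present | H) for each absent finding):
  Venor's disease: 0.14 × 0.54 × (1 − 0.92) = 0.006048
  Fenett syndrome: 0.36 × 0.64 × (1 − 0.23) = 0.17741
Posterior odds = 0.006048 / 0.17741 ≈ 0.0341.

0.0341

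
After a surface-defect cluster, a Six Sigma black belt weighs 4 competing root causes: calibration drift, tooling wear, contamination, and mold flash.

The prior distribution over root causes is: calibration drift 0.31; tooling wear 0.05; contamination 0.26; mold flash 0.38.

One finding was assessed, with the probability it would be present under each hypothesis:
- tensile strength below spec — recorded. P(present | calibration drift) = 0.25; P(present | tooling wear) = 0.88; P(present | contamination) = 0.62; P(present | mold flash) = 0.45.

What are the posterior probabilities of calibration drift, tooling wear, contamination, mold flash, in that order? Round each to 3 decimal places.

0.171, 0.097, 0.355, 0.377

For each hypothesis, the unnormalized posterior weight is prior × likelihood:
  calibration drift: 0.31 × 0.25 = 0.0775
  tooling wear: 0.05 × 0.88 = 0.044
  contamination: 0.26 × 0.62 = 0.1612
  mold flash: 0.38 × 0.45 = 0.171
Marginal likelihood of the evidence = 0.4537.
P(calibration drift | evidence) = 0.0775 / 0.4537 ≈ 0.171
P(tooling wear | evidence) = 0.044 / 0.4537 ≈ 0.097
P(contamination | evidence) = 0.1612 / 0.4537 ≈ 0.355
P(mold flash | evidence) = 0.171 / 0.4537 ≈ 0.377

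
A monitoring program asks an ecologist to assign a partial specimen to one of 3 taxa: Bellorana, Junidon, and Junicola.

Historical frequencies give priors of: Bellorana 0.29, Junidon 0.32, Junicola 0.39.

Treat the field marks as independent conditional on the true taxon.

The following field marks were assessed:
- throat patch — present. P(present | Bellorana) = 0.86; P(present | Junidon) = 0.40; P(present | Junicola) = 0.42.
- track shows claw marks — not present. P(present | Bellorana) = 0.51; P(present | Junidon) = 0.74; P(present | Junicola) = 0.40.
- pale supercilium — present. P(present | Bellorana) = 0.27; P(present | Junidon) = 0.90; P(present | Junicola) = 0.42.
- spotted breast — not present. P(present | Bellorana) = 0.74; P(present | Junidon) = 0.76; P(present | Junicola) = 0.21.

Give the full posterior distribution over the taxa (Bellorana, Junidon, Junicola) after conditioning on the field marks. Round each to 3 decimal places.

Multiply each prior by the joint likelihood of the field mark pattern (using 1 − P(present | H) for each absent field mark):
  Bellorana: 0.29 × 0.86 × (1 − 0.51) × 0.27 × (1 − 0.74) = 0.0085789
  Junidon: 0.32 × 0.40 × (1 − 0.74) × 0.90 × (1 − 0.76) = 0.0071885
  Junicola: 0.39 × 0.42 × (1 − 0.40) × 0.42 × (1 − 0.21) = 0.032609
Marginal likelihood of the evidence = 0.048377.
P(Bellorana | evidence) = 0.0085789 / 0.048377 ≈ 0.177
P(Junidon | evidence) = 0.0071885 / 0.048377 ≈ 0.149
P(Junicola | evidence) = 0.032609 / 0.048377 ≈ 0.674

0.177, 0.149, 0.674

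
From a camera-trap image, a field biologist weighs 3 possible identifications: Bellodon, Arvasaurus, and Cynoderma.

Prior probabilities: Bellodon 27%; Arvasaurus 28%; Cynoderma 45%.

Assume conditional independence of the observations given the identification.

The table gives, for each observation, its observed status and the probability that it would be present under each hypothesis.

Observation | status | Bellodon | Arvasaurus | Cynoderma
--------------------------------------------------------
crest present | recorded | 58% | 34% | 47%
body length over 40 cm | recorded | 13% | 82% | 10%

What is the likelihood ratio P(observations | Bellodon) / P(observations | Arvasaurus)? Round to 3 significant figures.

Take the product of per-observation likelihoods under each hypothesis, then divide.
  Bellodon: 0.58 × 0.13 = 0.0754
  Arvasaurus: 0.34 × 0.82 = 0.2788
Bayes factor = 0.0754 / 0.2788 ≈ 0.270

0.270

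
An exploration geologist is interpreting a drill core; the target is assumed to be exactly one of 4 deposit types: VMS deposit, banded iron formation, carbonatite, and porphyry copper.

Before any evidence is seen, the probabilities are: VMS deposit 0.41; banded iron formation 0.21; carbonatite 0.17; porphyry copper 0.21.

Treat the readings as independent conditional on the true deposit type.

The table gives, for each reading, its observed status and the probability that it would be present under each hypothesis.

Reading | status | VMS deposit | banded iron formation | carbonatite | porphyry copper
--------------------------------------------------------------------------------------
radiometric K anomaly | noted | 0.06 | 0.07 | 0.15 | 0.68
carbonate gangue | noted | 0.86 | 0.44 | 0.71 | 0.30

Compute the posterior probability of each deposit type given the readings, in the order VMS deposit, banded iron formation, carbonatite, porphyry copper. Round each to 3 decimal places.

Multiply each prior by the joint likelihood of the reading pattern:
  VMS deposit: 0.41 × 0.06 × 0.86 = 0.021156
  banded iron formation: 0.21 × 0.07 × 0.44 = 0.006468
  carbonatite: 0.17 × 0.15 × 0.71 = 0.018105
  porphyry copper: 0.21 × 0.68 × 0.30 = 0.04284
The unnormalized weights sum to 0.088569.
P(VMS deposit | evidence) = 0.021156 / 0.088569 ≈ 0.239
P(banded iron formation | evidence) = 0.006468 / 0.088569 ≈ 0.073
P(carbonatite | evidence) = 0.018105 / 0.088569 ≈ 0.204
P(porphyry copper | evidence) = 0.04284 / 0.088569 ≈ 0.484

0.239, 0.073, 0.204, 0.484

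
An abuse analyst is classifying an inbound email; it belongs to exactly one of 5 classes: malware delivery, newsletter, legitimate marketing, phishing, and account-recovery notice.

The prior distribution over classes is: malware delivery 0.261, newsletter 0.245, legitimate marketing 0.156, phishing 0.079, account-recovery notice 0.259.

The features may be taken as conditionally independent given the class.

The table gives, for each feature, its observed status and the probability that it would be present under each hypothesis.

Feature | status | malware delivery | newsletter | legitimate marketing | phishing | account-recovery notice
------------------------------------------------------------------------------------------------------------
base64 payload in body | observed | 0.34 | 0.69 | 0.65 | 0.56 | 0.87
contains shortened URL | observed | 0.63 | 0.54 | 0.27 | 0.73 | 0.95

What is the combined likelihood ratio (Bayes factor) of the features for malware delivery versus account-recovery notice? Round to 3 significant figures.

Joint likelihood of the feature pattern under each hypothesis:
  malware delivery: 0.34 × 0.63 = 0.2142
  account-recovery notice: 0.87 × 0.95 = 0.8265
Bayes factor = 0.2142 / 0.8265 ≈ 0.259

0.259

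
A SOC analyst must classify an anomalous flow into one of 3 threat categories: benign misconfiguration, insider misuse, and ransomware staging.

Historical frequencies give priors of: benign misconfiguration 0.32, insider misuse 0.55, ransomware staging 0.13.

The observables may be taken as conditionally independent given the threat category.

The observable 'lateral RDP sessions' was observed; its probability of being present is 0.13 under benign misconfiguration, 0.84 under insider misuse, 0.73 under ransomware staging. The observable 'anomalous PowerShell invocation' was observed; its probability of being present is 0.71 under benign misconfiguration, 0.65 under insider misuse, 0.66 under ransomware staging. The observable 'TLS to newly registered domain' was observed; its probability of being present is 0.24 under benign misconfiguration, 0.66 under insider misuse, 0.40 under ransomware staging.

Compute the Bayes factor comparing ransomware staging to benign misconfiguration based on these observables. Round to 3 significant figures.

The Bayes factor is the ratio of the joint likelihoods of the observable pattern under the two hypotheses.
  ransomware staging: 0.73 × 0.66 × 0.40 = 0.19272
  benign misconfiguration: 0.13 × 0.71 × 0.24 = 0.022152
Bayes factor = 0.19272 / 0.022152 ≈ 8.70

8.70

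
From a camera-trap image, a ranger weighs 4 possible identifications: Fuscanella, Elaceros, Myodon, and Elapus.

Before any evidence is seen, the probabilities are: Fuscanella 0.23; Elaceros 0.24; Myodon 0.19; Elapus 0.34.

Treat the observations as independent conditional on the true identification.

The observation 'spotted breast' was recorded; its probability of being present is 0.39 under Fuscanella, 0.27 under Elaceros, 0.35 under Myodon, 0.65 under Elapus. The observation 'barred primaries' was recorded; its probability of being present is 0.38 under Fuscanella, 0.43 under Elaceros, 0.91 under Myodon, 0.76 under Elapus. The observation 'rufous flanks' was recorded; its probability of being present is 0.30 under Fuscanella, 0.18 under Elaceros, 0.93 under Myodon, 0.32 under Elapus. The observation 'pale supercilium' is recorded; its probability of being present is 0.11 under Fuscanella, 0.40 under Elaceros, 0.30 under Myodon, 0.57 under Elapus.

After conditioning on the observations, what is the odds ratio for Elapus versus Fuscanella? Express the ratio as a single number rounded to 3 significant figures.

Unnormalized posterior weight (prior times the observation likelihoods) for each of the two hypotheses:
  Elapus: 0.34 × 0.65 × 0.76 × 0.32 × 0.57 = 0.030636
  Fuscanella: 0.23 × 0.39 × 0.38 × 0.30 × 0.11 = 0.0011248
Posterior odds = 0.030636 / 0.0011248 ≈ 27.2.

27.2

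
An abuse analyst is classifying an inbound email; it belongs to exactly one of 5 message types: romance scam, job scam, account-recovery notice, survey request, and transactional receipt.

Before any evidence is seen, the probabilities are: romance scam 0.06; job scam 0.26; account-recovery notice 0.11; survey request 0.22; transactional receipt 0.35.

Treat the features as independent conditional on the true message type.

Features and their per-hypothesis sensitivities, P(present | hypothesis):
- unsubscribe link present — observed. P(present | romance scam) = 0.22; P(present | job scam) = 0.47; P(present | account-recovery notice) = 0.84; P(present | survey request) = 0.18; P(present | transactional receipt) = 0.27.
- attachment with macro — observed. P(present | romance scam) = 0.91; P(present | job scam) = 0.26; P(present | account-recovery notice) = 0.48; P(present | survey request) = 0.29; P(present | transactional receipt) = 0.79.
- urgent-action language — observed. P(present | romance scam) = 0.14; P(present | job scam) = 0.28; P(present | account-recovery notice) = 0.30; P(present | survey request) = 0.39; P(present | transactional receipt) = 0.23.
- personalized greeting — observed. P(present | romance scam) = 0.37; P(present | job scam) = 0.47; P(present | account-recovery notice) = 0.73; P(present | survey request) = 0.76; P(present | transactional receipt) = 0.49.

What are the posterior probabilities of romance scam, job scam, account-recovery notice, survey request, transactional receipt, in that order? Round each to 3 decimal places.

Multiply each prior by the joint likelihood of the feature pattern:
  romance scam: 0.06 × 0.22 × 0.91 × 0.14 × 0.37 = 0.00062222
  job scam: 0.26 × 0.47 × 0.26 × 0.28 × 0.47 = 0.0041812
  account-recovery notice: 0.11 × 0.84 × 0.48 × 0.30 × 0.73 = 0.0097131
  survey request: 0.22 × 0.18 × 0.29 × 0.39 × 0.76 = 0.0034039
  transactional receipt: 0.35 × 0.27 × 0.79 × 0.23 × 0.49 = 0.0084136
Marginal likelihood of the evidence = 0.026334.
P(romance scam | evidence) = 0.00062222 / 0.026334 ≈ 0.024
P(job scam | evidence) = 0.0041812 / 0.026334 ≈ 0.159
P(account-recovery notice | evidence) = 0.0097131 / 0.026334 ≈ 0.369
P(survey request | evidence) = 0.0034039 / 0.026334 ≈ 0.129
P(transactional receipt | evidence) = 0.0084136 / 0.026334 ≈ 0.319

0.024, 0.159, 0.369, 0.129, 0.319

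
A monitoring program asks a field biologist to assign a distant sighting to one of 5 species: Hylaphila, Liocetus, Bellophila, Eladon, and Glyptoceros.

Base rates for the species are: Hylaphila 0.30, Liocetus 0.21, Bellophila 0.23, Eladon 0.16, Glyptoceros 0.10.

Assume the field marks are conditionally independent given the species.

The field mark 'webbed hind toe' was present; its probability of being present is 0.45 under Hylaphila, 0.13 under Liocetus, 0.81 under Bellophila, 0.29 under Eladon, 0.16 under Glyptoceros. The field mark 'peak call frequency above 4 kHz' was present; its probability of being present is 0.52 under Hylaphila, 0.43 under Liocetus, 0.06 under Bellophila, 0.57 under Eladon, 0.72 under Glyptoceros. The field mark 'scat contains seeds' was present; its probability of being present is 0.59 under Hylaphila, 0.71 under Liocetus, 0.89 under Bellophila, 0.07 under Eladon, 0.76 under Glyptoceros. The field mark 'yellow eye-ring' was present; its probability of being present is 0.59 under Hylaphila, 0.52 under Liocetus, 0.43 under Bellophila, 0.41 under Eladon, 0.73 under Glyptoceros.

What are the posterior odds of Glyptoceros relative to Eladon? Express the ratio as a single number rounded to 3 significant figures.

8.42

Unnormalized posterior weight (prior times the field mark likelihoods) for each of the two hypotheses:
  Glyptoceros: 0.10 × 0.16 × 0.72 × 0.76 × 0.73 = 0.0063913
  Eladon: 0.16 × 0.29 × 0.57 × 0.07 × 0.41 = 0.00075906
Odds(Glyptoceros : Eladon) = 0.0063913 / 0.00075906 ≈ 8.42.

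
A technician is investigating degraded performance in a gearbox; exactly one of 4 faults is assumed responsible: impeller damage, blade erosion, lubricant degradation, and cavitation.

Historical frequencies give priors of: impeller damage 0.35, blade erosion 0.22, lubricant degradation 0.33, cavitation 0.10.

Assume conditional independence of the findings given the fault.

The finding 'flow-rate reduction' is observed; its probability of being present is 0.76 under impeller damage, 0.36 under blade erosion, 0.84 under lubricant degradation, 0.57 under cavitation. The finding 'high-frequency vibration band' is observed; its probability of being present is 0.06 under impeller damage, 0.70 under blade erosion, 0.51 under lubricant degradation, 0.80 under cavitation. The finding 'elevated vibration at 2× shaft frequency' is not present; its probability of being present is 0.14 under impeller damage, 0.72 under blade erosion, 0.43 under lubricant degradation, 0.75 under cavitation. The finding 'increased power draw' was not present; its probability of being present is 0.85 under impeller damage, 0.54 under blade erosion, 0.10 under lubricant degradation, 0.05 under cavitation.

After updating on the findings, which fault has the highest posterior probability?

lubricant degradation

For each hypothesis, the unnormalized posterior weight is prior × product of the finding likelihoods (using 1 − P(present | H) for each absent finding):
  impeller damage: 0.35 × 0.76 × 0.06 × (1 − 0.14) × (1 − 0.85) = 0.0020588
  blade erosion: 0.22 × 0.36 × 0.70 × (1 − 0.72) × (1 − 0.54) = 0.0071407
  lubricant degradation: 0.33 × 0.84 × 0.51 × (1 − 0.43) × (1 − 0.10) = 0.072524
  cavitation: 0.10 × 0.57 × 0.80 × (1 − 0.75) × (1 − 0.05) = 0.01083
The unnormalized weights sum to 0.092553.
P(impeller damage | evidence) ≈ 0.0020588 / 0.092553 ≈ 0.022
P(blade erosion | evidence) ≈ 0.0071407 / 0.092553 ≈ 0.077
P(lubricant degradation | evidence) ≈ 0.072524 / 0.092553 ≈ 0.784
P(cavitation | evidence) ≈ 0.01083 / 0.092553 ≈ 0.117
The largest is 0.784, so lubricant degradation is most probable.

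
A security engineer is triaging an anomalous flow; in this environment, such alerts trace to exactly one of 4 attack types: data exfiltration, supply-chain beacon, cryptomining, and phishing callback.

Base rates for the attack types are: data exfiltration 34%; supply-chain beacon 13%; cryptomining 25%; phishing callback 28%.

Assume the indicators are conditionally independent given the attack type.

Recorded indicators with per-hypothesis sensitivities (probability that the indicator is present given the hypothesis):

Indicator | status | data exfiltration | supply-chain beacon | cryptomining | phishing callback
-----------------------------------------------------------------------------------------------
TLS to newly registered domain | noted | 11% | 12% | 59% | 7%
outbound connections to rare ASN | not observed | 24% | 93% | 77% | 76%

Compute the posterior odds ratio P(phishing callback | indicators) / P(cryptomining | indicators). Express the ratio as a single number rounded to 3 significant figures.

0.139

The normalizing constant cancels in an odds ratio, so compute prior × likelihood for the two hypotheses only (using 1 − P(present | H) for each absent indicator):
  phishing callback: 0.28 × 0.07 × (1 − 0.76) = 0.004704
  cryptomining: 0.25 × 0.59 × (1 − 0.77) = 0.033925
Odds(phishing callback : cryptomining) = 0.004704 / 0.033925 ≈ 0.139.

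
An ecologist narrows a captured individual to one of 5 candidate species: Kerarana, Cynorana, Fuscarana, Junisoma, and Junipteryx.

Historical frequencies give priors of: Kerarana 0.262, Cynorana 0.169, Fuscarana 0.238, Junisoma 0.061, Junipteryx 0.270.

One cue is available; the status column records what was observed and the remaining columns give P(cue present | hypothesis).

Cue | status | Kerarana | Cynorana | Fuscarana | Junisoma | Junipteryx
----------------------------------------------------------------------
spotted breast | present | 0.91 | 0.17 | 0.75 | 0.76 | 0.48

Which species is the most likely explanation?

Multiply each prior by the likelihood of the cue:
  Kerarana: 0.262 × 0.91 = 0.23842
  Cynorana: 0.169 × 0.17 = 0.02873
  Fuscarana: 0.238 × 0.75 = 0.1785
  Junisoma: 0.061 × 0.76 = 0.04636
  Junipteryx: 0.270 × 0.48 = 0.1296
Normalizing constant Z = 0.23842 + 0.02873 + 0.1785 + 0.04636 + 0.1296 = 0.62161.
P(Kerarana | evidence) ≈ 0.23842 / 0.62161 ≈ 0.384
P(Cynorana | evidence) ≈ 0.02873 / 0.62161 ≈ 0.046
P(Fuscarana | evidence) ≈ 0.1785 / 0.62161 ≈ 0.287
P(Junisoma | evidence) ≈ 0.04636 / 0.62161 ≈ 0.075
P(Junipteryx | evidence) ≈ 0.1296 / 0.62161 ≈ 0.208
The largest is 0.384, so Kerarana is most probable.

Kerarana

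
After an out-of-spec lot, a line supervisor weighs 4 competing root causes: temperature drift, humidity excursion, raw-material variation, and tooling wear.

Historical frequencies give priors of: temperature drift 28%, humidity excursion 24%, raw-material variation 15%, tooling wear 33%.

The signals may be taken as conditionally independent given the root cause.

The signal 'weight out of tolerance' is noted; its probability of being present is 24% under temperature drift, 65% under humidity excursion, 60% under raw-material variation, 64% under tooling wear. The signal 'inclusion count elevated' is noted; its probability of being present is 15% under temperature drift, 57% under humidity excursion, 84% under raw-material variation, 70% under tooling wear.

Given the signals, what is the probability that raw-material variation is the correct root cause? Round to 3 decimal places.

For each hypothesis, the unnormalized posterior weight is prior × product of the signal likelihoods:
  temperature drift: 0.28 × 0.24 × 0.15 = 0.01008
  humidity excursion: 0.24 × 0.65 × 0.57 = 0.08892
  raw-material variation: 0.15 × 0.60 × 0.84 = 0.0756
  tooling wear: 0.33 × 0.64 × 0.70 = 0.14784
Marginal likelihood of the evidence = 0.32244.
P(raw-material variation | evidence) = 0.0756 / 0.32244 ≈ 0.234.

0.234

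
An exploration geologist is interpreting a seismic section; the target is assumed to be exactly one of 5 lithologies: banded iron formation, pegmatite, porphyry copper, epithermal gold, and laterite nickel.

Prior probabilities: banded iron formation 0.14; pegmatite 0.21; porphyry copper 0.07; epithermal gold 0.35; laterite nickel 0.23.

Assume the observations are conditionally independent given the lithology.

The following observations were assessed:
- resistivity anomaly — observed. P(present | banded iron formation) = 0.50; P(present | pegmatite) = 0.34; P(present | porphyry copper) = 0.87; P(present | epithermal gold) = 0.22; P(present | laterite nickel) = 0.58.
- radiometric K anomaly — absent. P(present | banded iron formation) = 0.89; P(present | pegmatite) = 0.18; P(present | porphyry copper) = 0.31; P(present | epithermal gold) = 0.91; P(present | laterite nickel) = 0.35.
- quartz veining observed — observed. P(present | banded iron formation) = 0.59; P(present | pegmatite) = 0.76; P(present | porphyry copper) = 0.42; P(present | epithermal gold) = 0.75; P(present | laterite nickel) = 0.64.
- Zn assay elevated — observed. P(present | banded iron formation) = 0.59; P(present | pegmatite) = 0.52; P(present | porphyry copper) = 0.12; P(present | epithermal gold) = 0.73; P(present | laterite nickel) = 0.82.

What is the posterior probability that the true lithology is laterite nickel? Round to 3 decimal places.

By Bayes' rule with conditional independence, the unnormalized weight for each hypothesis is prior × ∏ likelihoods (using 1 − P(present | H) for each absent observation):
  banded iron formation: 0.14 × 0.50 × (1 − 0.89) × 0.59 × 0.59 = 0.0026804
  pegmatite: 0.21 × 0.34 × (1 − 0.18) × 0.76 × 0.52 = 0.023138
  porphyry copper: 0.07 × 0.87 × (1 − 0.31) × 0.42 × 0.12 = 0.0021179
  epithermal gold: 0.35 × 0.22 × (1 − 0.91) × 0.75 × 0.73 = 0.0037942
  laterite nickel: 0.23 × 0.58 × (1 − 0.35) × 0.64 × 0.82 = 0.045505
Normalizing constant Z = 0.0026804 + 0.023138 + 0.0021179 + 0.0037942 + 0.045505 = 0.077236.
P(laterite nickel | evidence) = 0.045505 / 0.077236 ≈ 0.589.

0.589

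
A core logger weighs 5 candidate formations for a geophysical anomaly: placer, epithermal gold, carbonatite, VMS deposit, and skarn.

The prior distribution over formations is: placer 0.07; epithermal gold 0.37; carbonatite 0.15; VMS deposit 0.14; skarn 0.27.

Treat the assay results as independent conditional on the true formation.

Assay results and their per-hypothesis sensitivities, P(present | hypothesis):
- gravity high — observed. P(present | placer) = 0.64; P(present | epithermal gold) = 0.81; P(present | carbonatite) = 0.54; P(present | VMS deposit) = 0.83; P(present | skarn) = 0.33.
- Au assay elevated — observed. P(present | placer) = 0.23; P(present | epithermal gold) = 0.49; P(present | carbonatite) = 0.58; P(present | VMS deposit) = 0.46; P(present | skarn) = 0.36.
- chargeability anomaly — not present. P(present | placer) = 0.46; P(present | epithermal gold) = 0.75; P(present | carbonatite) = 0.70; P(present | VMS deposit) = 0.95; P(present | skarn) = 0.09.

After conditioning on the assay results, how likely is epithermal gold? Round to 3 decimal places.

0.416

For each hypothesis, the unnormalized posterior weight is prior × product of the assay result likelihoods (using 1 − P(present | H) for each absent assay result):
  placer: 0.07 × 0.64 × 0.23 × (1 − 0.46) = 0.0055642
  epithermal gold: 0.37 × 0.81 × 0.49 × (1 − 0.75) = 0.036713
  carbonatite: 0.15 × 0.54 × 0.58 × (1 − 0.70) = 0.014094
  VMS deposit: 0.14 × 0.83 × 0.46 × (1 − 0.95) = 0.0026726
  skarn: 0.27 × 0.33 × 0.36 × (1 − 0.09) = 0.029189
Normalizing constant Z = 0.0055642 + 0.036713 + 0.014094 + 0.0026726 + 0.029189 = 0.088233.
P(epithermal gold | evidence) = 0.036713 / 0.088233 ≈ 0.416.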